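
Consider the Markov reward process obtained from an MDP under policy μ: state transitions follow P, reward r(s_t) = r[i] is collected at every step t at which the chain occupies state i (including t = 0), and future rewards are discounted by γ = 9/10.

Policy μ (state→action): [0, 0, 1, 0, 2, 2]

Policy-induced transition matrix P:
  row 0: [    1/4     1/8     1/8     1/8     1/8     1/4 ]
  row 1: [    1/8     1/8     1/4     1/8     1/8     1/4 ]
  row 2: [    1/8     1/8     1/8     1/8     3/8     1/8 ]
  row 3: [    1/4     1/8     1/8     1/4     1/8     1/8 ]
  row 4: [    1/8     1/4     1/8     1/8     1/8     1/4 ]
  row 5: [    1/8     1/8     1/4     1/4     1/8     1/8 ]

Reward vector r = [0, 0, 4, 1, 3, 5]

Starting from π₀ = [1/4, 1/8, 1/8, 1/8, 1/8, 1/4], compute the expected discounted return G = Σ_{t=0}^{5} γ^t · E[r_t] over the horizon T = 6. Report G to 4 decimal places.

t=0: π = [0.2500, 0.1250, 0.1250, 0.1250, 0.1250, 0.2500], E[r] = 2.2500, γ^t·E[r] = 2.250000, running G = 2.250000
t=1: π = [0.1719, 0.1406, 0.1719, 0.1719, 0.1563, 0.1875], E[r] = 2.2656, γ^t·E[r] = 2.039063, running G = 4.289063
t=2: π = [0.1680, 0.1445, 0.1660, 0.1699, 0.1680, 0.1836], E[r] = 2.2559, γ^t·E[r] = 1.827246, running G = 6.116309
t=3: π = [0.1672, 0.1460, 0.1660, 0.1692, 0.1665, 0.1851], E[r] = 2.2581, γ^t·E[r] = 1.646123, running G = 7.762432
t=4: π = [0.1671, 0.1458, 0.1664, 0.1693, 0.1665, 0.1850], E[r] = 2.2592, γ^t·E[r] = 1.482232, running G = 9.244664
t=5: π = [0.1670, 0.1458, 0.1663, 0.1693, 0.1666, 0.1849], E[r] = 2.2591, γ^t·E[r] = 1.333955, running G = 10.578618

G = 10.5786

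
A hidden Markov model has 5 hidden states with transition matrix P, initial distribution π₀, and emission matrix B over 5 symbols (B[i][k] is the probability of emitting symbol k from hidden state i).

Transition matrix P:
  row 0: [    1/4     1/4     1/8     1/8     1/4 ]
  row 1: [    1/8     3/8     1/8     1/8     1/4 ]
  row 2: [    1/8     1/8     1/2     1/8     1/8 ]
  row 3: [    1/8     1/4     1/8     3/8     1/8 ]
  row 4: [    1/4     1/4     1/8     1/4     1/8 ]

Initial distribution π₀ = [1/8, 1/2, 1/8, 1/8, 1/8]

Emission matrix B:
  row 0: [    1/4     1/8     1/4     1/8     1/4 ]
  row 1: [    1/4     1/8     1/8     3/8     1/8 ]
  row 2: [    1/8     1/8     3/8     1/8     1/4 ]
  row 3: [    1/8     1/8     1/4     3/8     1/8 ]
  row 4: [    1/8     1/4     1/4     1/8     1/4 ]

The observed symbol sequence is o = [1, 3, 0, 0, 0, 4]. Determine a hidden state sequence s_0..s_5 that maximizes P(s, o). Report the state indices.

path = [1, 1, 1, 1, 1, 4]

t=0: δ = [1.562e-02, 6.250e-02, 1.562e-02, 1.562e-02, 3.125e-02]  (obs o_0=1)
t=1: δ = [9.766e-04, 8.789e-03, 9.766e-04, 2.930e-03, 1.953e-03]  ψ = [1, 1, 1, 1, 1]  (obs o_1=3)
t=2: δ = [2.747e-04, 8.240e-04, 1.373e-04, 1.373e-04, 2.747e-04]  ψ = [1, 1, 1, 1, 1]  (obs o_2=0)
t=3: δ = [2.575e-05, 7.725e-05, 1.287e-05, 1.287e-05, 2.575e-05]  ψ = [1, 1, 1, 1, 1]  (obs o_3=0)
t=4: δ = [2.414e-06, 7.242e-06, 1.207e-06, 1.207e-06, 2.414e-06]  ψ = [1, 1, 1, 1, 1]  (obs o_4=0)
t=5: δ = [2.263e-07, 3.395e-07, 2.263e-07, 1.132e-07, 4.526e-07]  ψ = [1, 1, 1, 1, 1]  (obs o_5=4)
backtrack: best end state = 4; path = [1, 1, 1, 1, 1, 4]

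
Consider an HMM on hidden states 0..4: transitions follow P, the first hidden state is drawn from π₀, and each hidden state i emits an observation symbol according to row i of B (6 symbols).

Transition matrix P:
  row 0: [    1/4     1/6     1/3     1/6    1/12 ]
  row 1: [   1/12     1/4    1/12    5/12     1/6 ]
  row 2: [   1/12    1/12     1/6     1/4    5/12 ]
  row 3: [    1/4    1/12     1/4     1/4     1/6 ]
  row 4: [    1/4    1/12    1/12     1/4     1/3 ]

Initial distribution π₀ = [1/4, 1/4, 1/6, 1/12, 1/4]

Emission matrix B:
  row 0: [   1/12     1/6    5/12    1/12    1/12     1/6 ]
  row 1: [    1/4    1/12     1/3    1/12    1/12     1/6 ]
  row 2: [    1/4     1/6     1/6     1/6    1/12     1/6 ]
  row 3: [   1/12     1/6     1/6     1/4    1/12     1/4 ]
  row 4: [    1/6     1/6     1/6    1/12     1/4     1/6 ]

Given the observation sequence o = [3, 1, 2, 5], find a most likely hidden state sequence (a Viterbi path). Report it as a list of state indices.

path = [2, 4, 0, 2]

t=0: δ = [2.083e-02, 2.083e-02, 2.778e-02, 2.083e-02, 2.083e-02]  (obs o_0=3)
t=1: δ = [8.681e-04, 4.340e-04, 1.157e-03, 1.447e-03, 1.929e-03]  ψ = [0, 1, 0, 1, 2]  (obs o_1=1)
t=2: δ = [2.009e-04, 5.358e-05, 6.028e-05, 8.038e-05, 1.072e-04]  ψ = [4, 4, 3, 4, 4]  (obs o_2=2)
t=3: δ = [8.372e-06, 5.582e-06, 1.116e-05, 8.372e-06, 5.954e-06]  ψ = [0, 0, 0, 0, 4]  (obs o_3=5)
backtrack: best end state = 2; path = [2, 4, 0, 2]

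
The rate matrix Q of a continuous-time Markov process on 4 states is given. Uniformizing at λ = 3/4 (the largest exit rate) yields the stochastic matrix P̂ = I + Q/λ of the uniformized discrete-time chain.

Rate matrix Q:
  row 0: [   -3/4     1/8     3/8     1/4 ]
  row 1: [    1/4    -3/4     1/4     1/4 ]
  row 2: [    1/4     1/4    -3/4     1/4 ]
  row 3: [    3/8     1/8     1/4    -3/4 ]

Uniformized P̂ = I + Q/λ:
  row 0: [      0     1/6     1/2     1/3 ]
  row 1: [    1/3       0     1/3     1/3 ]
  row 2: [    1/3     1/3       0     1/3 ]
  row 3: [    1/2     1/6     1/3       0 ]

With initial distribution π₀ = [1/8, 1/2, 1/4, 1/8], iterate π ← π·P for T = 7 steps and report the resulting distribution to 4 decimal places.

π = [0.2811, 0.1836, 0.2852, 0.2501]

t=0: π = [0.1250, 0.5000, 0.2500, 0.1250]
t=1: π = [0.3125, 0.1250, 0.2708, 0.2917]
t=2: π = [0.2778, 0.1910, 0.2951, 0.2361]
t=3: π = [0.2801, 0.1840, 0.2813, 0.2546]
t=4: π = [0.2824, 0.1829, 0.2863, 0.2485]
t=5: π = [0.2806, 0.1839, 0.2850, 0.2505]
t=6: π = [0.2816, 0.1835, 0.2851, 0.2498]
t=7: π = [0.2811, 0.1836, 0.2852, 0.2501]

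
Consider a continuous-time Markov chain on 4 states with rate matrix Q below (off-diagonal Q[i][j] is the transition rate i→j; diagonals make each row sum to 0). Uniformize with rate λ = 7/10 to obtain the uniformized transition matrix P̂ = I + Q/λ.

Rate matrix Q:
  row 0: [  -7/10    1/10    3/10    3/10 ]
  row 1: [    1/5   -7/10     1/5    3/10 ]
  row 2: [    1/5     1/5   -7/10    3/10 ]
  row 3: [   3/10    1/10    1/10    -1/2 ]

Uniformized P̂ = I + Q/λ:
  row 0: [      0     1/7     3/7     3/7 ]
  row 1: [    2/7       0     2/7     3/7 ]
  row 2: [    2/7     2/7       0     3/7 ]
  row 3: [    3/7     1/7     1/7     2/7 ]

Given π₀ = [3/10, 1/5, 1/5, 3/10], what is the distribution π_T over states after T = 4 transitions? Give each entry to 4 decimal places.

π = [0.2646, 0.1521, 0.2083, 0.3750]

t=0: π = [0.3000, 0.2000, 0.2000, 0.3000]
t=1: π = [0.2429, 0.1429, 0.2286, 0.3857]
t=2: π = [0.2714, 0.1551, 0.2000, 0.3735]
t=3: π = [0.2615, 0.1493, 0.2140, 0.3752]
t=4: π = [0.2646, 0.1521, 0.2083, 0.3750]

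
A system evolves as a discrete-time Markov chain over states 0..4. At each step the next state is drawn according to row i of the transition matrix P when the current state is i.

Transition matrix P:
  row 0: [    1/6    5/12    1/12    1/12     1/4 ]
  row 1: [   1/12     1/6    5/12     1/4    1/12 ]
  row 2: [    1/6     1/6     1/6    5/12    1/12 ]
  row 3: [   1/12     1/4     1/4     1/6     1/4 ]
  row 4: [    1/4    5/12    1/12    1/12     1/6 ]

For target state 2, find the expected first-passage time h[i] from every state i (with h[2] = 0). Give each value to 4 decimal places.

First-step conditioning: h[2] = 0; for i ≠ 2, h[i] = 1 + Σ_k P[i][k]·h[k].
  h[0] = 1 + 1/6·h[0] + 5/12·h[1] + 1/12·h[3] + 1/4·h[4]
  h[1] = 1 + 1/12·h[0] + 1/6·h[1] + 1/4·h[3] + 1/12·h[4]
  h[3] = 1 + 1/12·h[0] + 1/4·h[1] + 1/6·h[3] + 1/4·h[4]
  h[4] = 1 + 1/4·h[0] + 5/12·h[1] + 1/12·h[3] + 1/6·h[4]
Solving the 4×4 linear system over states ≠ 2 gives exactly h = [2028/431, 1452/431, 0, 1764/431, 2028/431] (h[2] = 0 is the target).

h = [4.7053, 3.3689, 0.0000, 4.0928, 4.7053]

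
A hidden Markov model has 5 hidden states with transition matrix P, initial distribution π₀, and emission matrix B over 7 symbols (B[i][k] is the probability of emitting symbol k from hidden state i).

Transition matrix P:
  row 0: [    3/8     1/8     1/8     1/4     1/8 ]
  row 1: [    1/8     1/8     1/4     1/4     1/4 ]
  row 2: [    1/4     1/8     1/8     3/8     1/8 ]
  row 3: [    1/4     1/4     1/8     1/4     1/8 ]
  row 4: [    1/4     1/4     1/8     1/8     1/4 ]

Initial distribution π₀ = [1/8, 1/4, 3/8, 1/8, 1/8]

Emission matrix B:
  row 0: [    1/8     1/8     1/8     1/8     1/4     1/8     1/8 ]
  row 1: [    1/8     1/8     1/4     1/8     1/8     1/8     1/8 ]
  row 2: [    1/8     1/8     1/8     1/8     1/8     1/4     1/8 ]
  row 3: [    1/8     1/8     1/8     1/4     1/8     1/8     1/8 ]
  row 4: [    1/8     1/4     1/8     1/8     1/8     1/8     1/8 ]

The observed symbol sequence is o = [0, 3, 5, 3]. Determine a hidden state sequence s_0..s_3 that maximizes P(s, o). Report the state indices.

path = [2, 3, 2, 3]

t=0: δ = [1.562e-02, 3.125e-02, 4.688e-02, 1.562e-02, 1.562e-02]  (obs o_0=0)
t=1: δ = [1.465e-03, 7.324e-04, 9.766e-04, 4.395e-03, 9.766e-04]  ψ = [2, 2, 1, 2, 1]  (obs o_1=3)
t=2: δ = [1.373e-04, 1.373e-04, 1.373e-04, 1.373e-04, 6.866e-05]  ψ = [3, 3, 3, 3, 3]  (obs o_2=5)
t=3: δ = [6.437e-06, 4.292e-06, 4.292e-06, 1.287e-05, 4.292e-06]  ψ = [0, 3, 1, 2, 1]  (obs o_3=3)
backtrack: best end state = 3; path = [2, 3, 2, 3]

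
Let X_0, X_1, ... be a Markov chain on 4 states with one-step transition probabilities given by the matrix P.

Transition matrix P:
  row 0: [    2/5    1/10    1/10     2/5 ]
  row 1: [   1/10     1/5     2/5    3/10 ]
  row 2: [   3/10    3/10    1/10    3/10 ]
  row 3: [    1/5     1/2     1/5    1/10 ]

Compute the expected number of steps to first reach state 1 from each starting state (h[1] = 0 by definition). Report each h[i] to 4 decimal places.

First-step conditioning: h[1] = 0; for i ≠ 1, h[i] = 1 + Σ_k P[i][k]·h[k].
  h[0] = 1 + 2/5·h[0] + 1/10·h[2] + 2/5·h[3]
  h[2] = 1 + 3/10·h[0] + 1/10·h[2] + 3/10·h[3]
  h[3] = 1 + 1/5·h[0] + 1/5·h[2] + 1/10·h[3]
Solving the 3×3 linear system over states ≠ 1 gives exactly h = [1310/321, 0, 1090/321, 890/321] (h[1] = 0 is the target).

h = [4.0810, 0.0000, 3.3956, 2.7726]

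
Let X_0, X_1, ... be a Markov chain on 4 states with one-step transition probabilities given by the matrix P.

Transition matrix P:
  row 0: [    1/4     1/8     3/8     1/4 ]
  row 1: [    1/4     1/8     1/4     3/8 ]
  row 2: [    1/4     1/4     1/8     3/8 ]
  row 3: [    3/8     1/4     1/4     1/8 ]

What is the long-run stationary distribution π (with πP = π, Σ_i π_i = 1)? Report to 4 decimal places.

π = [0.2840, 0.1907, 0.2538, 0.2716]

Balance equations π_j = Σ_i π_i·P[i][j]:
  π_0 = 1/4·π_0 + 1/4·π_1 + 1/4·π_2 + 3/8·π_3
  π_1 = 1/8·π_0 + 1/8·π_1 + 1/4·π_2 + 1/4·π_3
  π_2 = 3/8·π_0 + 1/4·π_1 + 1/8·π_2 + 1/4·π_3
  normalize: π_0 + π_1 + π_2 + π_3 = 1
Solving the linear system gives exactly π = [23/81, 139/729, 185/729, 22/81].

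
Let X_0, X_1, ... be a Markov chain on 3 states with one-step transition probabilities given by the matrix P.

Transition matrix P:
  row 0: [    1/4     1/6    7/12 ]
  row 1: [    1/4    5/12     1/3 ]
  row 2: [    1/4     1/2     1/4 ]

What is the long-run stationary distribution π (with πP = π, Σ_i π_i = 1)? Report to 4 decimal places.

π = [0.2500, 0.3846, 0.3654]

Balance equations π_j = Σ_i π_i·P[i][j]:
  π_0 = 1/4·π_0 + 1/4·π_1 + 1/4·π_2
  π_1 = 1/6·π_0 + 5/12·π_1 + 1/2·π_2
  normalize: π_0 + π_1 + π_2 = 1
Solving the linear system gives exactly π = [1/4, 5/13, 19/52].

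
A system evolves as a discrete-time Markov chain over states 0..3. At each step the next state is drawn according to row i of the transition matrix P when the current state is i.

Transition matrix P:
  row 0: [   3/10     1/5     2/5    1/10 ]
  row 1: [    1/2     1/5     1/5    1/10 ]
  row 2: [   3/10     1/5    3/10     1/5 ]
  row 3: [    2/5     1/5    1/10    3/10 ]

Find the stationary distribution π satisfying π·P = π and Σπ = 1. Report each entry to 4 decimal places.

Balance equations π_j = Σ_i π_i·P[i][j]:
  π_0 = 3/10·π_0 + 1/2·π_1 + 3/10·π_2 + 2/5·π_3
  π_1 = 1/5·π_0 + 1/5·π_1 + 1/5·π_2 + 1/5·π_3
  π_2 = 2/5·π_0 + 1/5·π_1 + 3/10·π_2 + 1/10·π_3
  normalize: π_0 + π_1 + π_2 + π_3 = 1
Solving the linear system gives exactly π = [162/455, 1/5, 129/455, 73/455].

π = [0.3560, 0.2000, 0.2835, 0.1604]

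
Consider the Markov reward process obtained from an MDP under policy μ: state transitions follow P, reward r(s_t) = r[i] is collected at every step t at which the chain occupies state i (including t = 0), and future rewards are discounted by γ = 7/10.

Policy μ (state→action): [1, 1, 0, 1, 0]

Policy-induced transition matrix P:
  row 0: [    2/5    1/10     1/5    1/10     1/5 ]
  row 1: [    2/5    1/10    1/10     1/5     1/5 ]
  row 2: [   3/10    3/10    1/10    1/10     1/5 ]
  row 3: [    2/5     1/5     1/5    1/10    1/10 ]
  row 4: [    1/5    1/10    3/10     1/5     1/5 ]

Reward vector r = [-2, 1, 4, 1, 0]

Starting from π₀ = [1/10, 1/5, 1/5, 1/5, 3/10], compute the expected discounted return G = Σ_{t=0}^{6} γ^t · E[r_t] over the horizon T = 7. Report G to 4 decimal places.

G = 1.7536

t=0: π = [0.1000, 0.2000, 0.2000, 0.2000, 0.3000], E[r] = 1.0000, γ^t·E[r] = 1.000000, running G = 1.000000
t=1: π = [0.3200, 0.1600, 0.1900, 0.1500, 0.1800], E[r] = 0.4300, γ^t·E[r] = 0.301000, running G = 1.301000
t=2: π = [0.3450, 0.1530, 0.1830, 0.1340, 0.1850], E[r] = 0.3290, γ^t·E[r] = 0.161210, running G = 1.462210
t=3: π = [0.3447, 0.1500, 0.1849, 0.1338, 0.1866], E[r] = 0.3340, γ^t·E[r] = 0.114562, running G = 1.576772
t=4: π = [0.3442, 0.1504, 0.1852, 0.1337, 0.1866], E[r] = 0.3363, γ^t·E[r] = 0.080750, running G = 1.657522
t=5: π = [0.3442, 0.1504, 0.1851, 0.1337, 0.1866], E[r] = 0.3362, γ^t·E[r] = 0.056508, running G = 1.714030
t=6: π = [0.3442, 0.1504, 0.1851, 0.1337, 0.1866], E[r] = 0.3362, γ^t·E[r] = 0.039556, running G = 1.753586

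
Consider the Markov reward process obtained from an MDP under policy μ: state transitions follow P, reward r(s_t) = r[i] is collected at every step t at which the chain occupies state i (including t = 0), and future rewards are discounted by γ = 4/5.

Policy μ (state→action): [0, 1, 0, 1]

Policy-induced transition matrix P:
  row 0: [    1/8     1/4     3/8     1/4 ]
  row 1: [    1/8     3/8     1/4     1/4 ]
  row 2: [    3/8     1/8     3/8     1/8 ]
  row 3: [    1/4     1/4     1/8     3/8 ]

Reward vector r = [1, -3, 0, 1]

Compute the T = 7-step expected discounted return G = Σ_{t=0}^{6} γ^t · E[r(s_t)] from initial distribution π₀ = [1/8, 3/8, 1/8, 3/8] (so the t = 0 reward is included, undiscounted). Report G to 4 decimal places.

G = -1.5046

t=0: π = [0.1250, 0.3750, 0.1250, 0.3750], E[r] = -0.6250, γ^t·E[r] = -0.625000, running G = -0.625000
t=1: π = [0.2031, 0.2813, 0.2344, 0.2813], E[r] = -0.3594, γ^t·E[r] = -0.287500, running G = -0.912500
t=2: π = [0.2188, 0.2559, 0.2695, 0.2559], E[r] = -0.2930, γ^t·E[r] = -0.187500, running G = -1.100000
t=3: π = [0.2244, 0.2483, 0.2791, 0.2483], E[r] = -0.2722, γ^t·E[r] = -0.139375, running G = -1.239375
t=4: π = [0.2258, 0.2462, 0.2819, 0.2462], E[r] = -0.2665, γ^t·E[r] = -0.109163, running G = -1.348538
t=5: π = [0.2262, 0.2455, 0.2827, 0.2455], E[r] = -0.2648, γ^t·E[r] = -0.086778, running G = -1.435315
t=6: π = [0.2264, 0.2454, 0.2829, 0.2454], E[r] = -0.2643, γ^t·E[r] = -0.069297, running G = -1.504612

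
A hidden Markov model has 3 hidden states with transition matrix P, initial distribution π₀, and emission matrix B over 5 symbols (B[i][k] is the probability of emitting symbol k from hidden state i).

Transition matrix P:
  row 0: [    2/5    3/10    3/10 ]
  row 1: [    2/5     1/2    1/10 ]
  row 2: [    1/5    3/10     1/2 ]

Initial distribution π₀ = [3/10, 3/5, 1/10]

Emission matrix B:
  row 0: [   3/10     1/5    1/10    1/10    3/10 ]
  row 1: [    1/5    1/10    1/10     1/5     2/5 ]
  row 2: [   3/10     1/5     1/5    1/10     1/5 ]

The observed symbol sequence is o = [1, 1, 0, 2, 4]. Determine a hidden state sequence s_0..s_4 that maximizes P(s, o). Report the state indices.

path = [0, 2, 2, 2, 1]

t=0: δ = [6.000e-02, 6.000e-02, 2.000e-02]  (obs o_0=1)
t=1: δ = [4.800e-03, 3.000e-03, 3.600e-03]  ψ = [0, 1, 0]  (obs o_1=1)
t=2: δ = [5.760e-04, 3.000e-04, 5.400e-04]  ψ = [0, 1, 2]  (obs o_2=0)
t=3: δ = [2.304e-05, 1.728e-05, 5.400e-05]  ψ = [0, 0, 2]  (obs o_3=2)
t=4: δ = [3.240e-06, 6.480e-06, 5.400e-06]  ψ = [2, 2, 2]  (obs o_4=4)
backtrack: best end state = 1; path = [0, 2, 2, 2, 1]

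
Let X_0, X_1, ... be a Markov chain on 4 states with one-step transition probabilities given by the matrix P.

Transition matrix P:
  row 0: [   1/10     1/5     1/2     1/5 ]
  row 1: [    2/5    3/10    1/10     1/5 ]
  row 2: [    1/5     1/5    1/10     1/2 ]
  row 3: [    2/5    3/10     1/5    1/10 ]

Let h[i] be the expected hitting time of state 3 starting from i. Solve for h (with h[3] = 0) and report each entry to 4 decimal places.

h = [3.4711, 3.8017, 2.7273, 0.0000]

First-step conditioning: h[3] = 0; for i ≠ 3, h[i] = 1 + Σ_k P[i][k]·h[k].
  h[0] = 1 + 1/10·h[0] + 1/5·h[1] + 1/2·h[2]
  h[1] = 1 + 2/5·h[0] + 3/10·h[1] + 1/10·h[2]
  h[2] = 1 + 1/5·h[0] + 1/5·h[1] + 1/10·h[2]
Solving the 3×3 linear system over states ≠ 3 gives exactly h = [420/121, 460/121, 30/11, 0] (h[3] = 0 is the target).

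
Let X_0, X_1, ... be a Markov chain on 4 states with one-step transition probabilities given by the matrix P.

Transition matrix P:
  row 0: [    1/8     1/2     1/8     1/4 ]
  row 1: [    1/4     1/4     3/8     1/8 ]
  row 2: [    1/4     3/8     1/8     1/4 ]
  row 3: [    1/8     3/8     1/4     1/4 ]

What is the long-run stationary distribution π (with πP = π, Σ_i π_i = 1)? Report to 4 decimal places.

Balance equations π_j = Σ_i π_i·P[i][j]:
  π_0 = 1/8·π_0 + 1/4·π_1 + 1/4·π_2 + 1/8·π_3
  π_1 = 1/2·π_0 + 1/4·π_1 + 3/8·π_2 + 3/8·π_3
  π_2 = 1/8·π_0 + 3/8·π_1 + 1/8·π_2 + 1/4·π_3
  normalize: π_0 + π_1 + π_2 + π_3 = 1
Solving the linear system gives exactly π = [129/647, 230/647, 155/647, 133/647].

π = [0.1994, 0.3555, 0.2396, 0.2056]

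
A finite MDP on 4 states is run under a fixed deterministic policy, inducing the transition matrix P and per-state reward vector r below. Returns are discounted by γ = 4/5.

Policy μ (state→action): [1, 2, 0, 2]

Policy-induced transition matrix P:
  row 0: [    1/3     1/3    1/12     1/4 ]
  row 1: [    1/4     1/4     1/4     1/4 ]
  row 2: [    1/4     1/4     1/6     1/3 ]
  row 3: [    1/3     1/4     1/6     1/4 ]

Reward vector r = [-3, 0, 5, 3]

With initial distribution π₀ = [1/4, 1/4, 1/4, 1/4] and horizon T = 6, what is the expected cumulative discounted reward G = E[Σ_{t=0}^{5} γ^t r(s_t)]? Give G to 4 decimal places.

t=0: π = [0.2500, 0.2500, 0.2500, 0.2500], E[r] = 1.2500, γ^t·E[r] = 1.250000, running G = 1.250000
t=1: π = [0.2917, 0.2708, 0.1667, 0.2708], E[r] = 0.7708, γ^t·E[r] = 0.616667, running G = 1.866667
t=2: π = [0.2969, 0.2743, 0.1649, 0.2639], E[r] = 0.7257, γ^t·E[r] = 0.464444, running G = 2.331111
t=3: π = [0.2967, 0.2747, 0.1648, 0.2637], E[r] = 0.7250, γ^t·E[r] = 0.371185, running G = 2.702296
t=4: π = [0.2967, 0.2747, 0.1648, 0.2637], E[r] = 0.7252, γ^t·E[r] = 0.297062, running G = 2.999358
t=5: π = [0.2967, 0.2747, 0.1648, 0.2637], E[r] = 0.7253, γ^t·E[r] = 0.237658, running G = 3.237016

G = 3.2370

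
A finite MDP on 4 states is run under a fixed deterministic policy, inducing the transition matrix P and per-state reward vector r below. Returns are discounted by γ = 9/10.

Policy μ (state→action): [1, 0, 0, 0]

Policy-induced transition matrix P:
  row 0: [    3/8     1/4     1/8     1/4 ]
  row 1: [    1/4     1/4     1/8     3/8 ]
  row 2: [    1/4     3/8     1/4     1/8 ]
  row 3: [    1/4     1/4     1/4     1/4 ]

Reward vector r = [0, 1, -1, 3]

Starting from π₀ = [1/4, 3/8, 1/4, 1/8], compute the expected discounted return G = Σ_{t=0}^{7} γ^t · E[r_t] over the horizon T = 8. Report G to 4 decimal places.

t=0: π = [0.2500, 0.3750, 0.2500, 0.1250], E[r] = 0.5000, γ^t·E[r] = 0.500000, running G = 0.500000
t=1: π = [0.2813, 0.2813, 0.1719, 0.2656], E[r] = 0.9063, γ^t·E[r] = 0.815625, running G = 1.315625
t=2: π = [0.2852, 0.2715, 0.1797, 0.2637], E[r] = 0.8828, γ^t·E[r] = 0.715078, running G = 2.030703
t=3: π = [0.2856, 0.2725, 0.1804, 0.2615], E[r] = 0.8765, γ^t·E[r] = 0.638943, running G = 2.669646
t=4: π = [0.2857, 0.2726, 0.1802, 0.2615], E[r] = 0.8768, γ^t·E[r] = 0.575289, running G = 3.244935
t=5: π = [0.2857, 0.2725, 0.1802, 0.2615], E[r] = 0.8769, γ^t·E[r] = 0.517819, running G = 3.762753
t=6: π = [0.2857, 0.2725, 0.1802, 0.2615], E[r] = 0.8769, γ^t·E[r] = 0.466034, running G = 4.228787
t=7: π = [0.2857, 0.2725, 0.1802, 0.2615], E[r] = 0.8769, γ^t·E[r] = 0.419430, running G = 4.648217

G = 4.6482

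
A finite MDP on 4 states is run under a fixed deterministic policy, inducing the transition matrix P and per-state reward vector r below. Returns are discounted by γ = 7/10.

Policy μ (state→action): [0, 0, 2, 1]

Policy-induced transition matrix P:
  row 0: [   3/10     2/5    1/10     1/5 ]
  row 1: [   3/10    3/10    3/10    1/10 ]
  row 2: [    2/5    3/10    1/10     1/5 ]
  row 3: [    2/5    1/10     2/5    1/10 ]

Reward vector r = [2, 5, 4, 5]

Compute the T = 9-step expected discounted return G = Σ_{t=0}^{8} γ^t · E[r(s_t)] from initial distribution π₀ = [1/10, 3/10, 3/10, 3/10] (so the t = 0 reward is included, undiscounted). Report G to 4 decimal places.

t=0: π = [0.1000, 0.3000, 0.3000, 0.3000], E[r] = 4.4000, γ^t·E[r] = 4.400000, running G = 4.400000
t=1: π = [0.3600, 0.2500, 0.2500, 0.1400], E[r] = 3.6700, γ^t·E[r] = 2.569000, running G = 6.969000
t=2: π = [0.3390, 0.3080, 0.1920, 0.1610], E[r] = 3.7910, γ^t·E[r] = 1.857590, running G = 8.826590
t=3: π = [0.3353, 0.3017, 0.2099, 0.1531], E[r] = 3.7842, γ^t·E[r] = 1.297981, running G = 10.124571
t=4: π = [0.3363, 0.3029, 0.2063, 0.1545], E[r] = 3.7848, γ^t·E[r] = 0.908738, running G = 11.033308
t=5: π = [0.3361, 0.3027, 0.2069, 0.1543], E[r] = 3.7848, γ^t·E[r] = 0.636116, running G = 11.669424
t=6: π = [0.3361, 0.3028, 0.2068, 0.1543], E[r] = 3.7848, γ^t·E[r] = 0.445280, running G = 12.114704
t=7: π = [0.3361, 0.3028, 0.2068, 0.1543], E[r] = 3.7848, γ^t·E[r] = 0.311696, running G = 12.426400
t=8: π = [0.3361, 0.3028, 0.2068, 0.1543], E[r] = 3.7848, γ^t·E[r] = 0.218187, running G = 12.644588

G = 12.6446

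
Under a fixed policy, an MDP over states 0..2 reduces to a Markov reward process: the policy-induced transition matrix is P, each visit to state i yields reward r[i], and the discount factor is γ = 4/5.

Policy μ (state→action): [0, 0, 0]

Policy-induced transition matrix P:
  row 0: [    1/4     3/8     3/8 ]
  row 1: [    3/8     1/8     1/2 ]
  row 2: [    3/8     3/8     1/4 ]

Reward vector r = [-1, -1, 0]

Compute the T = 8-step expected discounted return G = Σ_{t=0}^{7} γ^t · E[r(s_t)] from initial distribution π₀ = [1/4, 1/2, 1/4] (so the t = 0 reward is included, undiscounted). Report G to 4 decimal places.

t=0: π = [0.2500, 0.5000, 0.2500], E[r] = -0.7500, γ^t·E[r] = -0.750000, running G = -0.750000
t=1: π = [0.3438, 0.2500, 0.4063], E[r] = -0.5938, γ^t·E[r] = -0.475000, running G = -1.225000
t=2: π = [0.3320, 0.3125, 0.3555], E[r] = -0.6445, γ^t·E[r] = -0.412500, running G = -1.637500
t=3: π = [0.3335, 0.2969, 0.3696], E[r] = -0.6304, γ^t·E[r] = -0.322750, running G = -1.960250
t=4: π = [0.3333, 0.3008, 0.3659], E[r] = -0.6341, γ^t·E[r] = -0.259725, running G = -2.219975
t=5: π = [0.3333, 0.2998, 0.3669], E[r] = -0.6331, γ^t·E[r] = -0.207468, running G = -2.427443
t=6: π = [0.3333, 0.3000, 0.3666], E[r] = -0.6334, γ^t·E[r] = -0.166037, running G = -2.593480
t=7: π = [0.3333, 0.3000, 0.3667], E[r] = -0.6333, γ^t·E[r] = -0.132817, running G = -2.726297

G = -2.7263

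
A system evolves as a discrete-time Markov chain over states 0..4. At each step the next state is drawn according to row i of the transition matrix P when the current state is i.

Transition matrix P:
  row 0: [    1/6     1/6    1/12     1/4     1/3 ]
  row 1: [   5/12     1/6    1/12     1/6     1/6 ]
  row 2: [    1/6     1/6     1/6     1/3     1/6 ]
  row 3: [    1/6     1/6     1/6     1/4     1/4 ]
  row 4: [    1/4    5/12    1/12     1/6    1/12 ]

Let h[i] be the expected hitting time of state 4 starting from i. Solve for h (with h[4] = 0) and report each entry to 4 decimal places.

h = [3.7563, 4.3513, 4.4731, 4.1290, 0.0000]

First-step conditioning: h[4] = 0; for i ≠ 4, h[i] = 1 + Σ_k P[i][k]·h[k].
  h[0] = 1 + 1/6·h[0] + 1/6·h[1] + 1/12·h[2] + 1/4·h[3]
  h[1] = 1 + 5/12·h[0] + 1/6·h[1] + 1/12·h[2] + 1/6·h[3]
  h[2] = 1 + 1/6·h[0] + 1/6·h[1] + 1/6·h[2] + 1/3·h[3]
  h[3] = 1 + 1/6·h[0] + 1/6·h[1] + 1/6·h[2] + 1/4·h[3]
Solving the 4×4 linear system over states ≠ 4 gives exactly h = [1048/279, 1214/279, 416/93, 128/31, 0] (h[4] = 0 is the target).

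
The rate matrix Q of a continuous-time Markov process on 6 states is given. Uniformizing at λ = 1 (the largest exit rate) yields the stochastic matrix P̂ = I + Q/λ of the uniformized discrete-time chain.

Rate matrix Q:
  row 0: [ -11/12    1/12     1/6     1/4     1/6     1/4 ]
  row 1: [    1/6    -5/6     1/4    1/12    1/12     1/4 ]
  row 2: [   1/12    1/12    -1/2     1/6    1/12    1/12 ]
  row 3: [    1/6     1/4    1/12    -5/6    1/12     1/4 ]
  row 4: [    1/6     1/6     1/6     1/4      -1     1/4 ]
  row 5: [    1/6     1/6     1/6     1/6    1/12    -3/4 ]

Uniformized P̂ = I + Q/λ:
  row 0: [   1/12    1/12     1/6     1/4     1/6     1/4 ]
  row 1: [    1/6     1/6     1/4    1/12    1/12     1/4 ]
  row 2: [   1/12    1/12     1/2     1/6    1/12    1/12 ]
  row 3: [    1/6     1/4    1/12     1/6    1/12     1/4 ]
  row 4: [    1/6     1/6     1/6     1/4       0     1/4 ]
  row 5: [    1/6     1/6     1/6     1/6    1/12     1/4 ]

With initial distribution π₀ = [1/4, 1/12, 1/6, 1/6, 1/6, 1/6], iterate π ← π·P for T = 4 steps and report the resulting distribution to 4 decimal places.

π = [0.1351, 0.1495, 0.2459, 0.1728, 0.0873, 0.2095]

t=0: π = [0.2500, 0.0833, 0.1667, 0.1667, 0.1667, 0.1667]
t=1: π = [0.1319, 0.1458, 0.2153, 0.1944, 0.0903, 0.2222]
t=2: π = [0.1377, 0.1539, 0.2344, 0.1730, 0.0868, 0.2141]
t=3: π = [0.1357, 0.1501, 0.2432, 0.1726, 0.0876, 0.2109]
t=4: π = [0.1351, 0.1495, 0.2459, 0.1728, 0.0873, 0.2095]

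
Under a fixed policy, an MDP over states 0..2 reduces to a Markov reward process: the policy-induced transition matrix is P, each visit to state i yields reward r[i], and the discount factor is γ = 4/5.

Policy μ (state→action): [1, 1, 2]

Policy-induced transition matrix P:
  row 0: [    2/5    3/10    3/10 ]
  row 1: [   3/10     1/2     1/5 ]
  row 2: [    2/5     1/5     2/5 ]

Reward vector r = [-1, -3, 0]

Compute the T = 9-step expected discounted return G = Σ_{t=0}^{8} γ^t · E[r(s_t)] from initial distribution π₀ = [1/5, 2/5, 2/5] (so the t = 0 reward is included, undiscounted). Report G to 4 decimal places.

t=0: π = [0.2000, 0.4000, 0.4000], E[r] = -1.4000, γ^t·E[r] = -1.400000, running G = -1.400000
t=1: π = [0.3600, 0.3400, 0.3000], E[r] = -1.3800, γ^t·E[r] = -1.104000, running G = -2.504000
t=2: π = [0.3660, 0.3380, 0.2960], E[r] = -1.3800, γ^t·E[r] = -0.883200, running G = -3.387200
t=3: π = [0.3662, 0.3380, 0.2958], E[r] = -1.3802, γ^t·E[r] = -0.706662, running G = -4.093862
t=4: π = [0.3662, 0.3380, 0.2958], E[r] = -1.3803, γ^t·E[r] = -0.565354, running G = -4.659217
t=5: π = [0.3662, 0.3380, 0.2958], E[r] = -1.3803, γ^t·E[r] = -0.452289, running G = -5.111506
t=6: π = [0.3662, 0.3380, 0.2958], E[r] = -1.3803, γ^t·E[r] = -0.361832, running G = -5.473338
t=7: π = [0.3662, 0.3380, 0.2958], E[r] = -1.3803, γ^t·E[r] = -0.289466, running G = -5.762804
t=8: π = [0.3662, 0.3380, 0.2958], E[r] = -1.3803, γ^t·E[r] = -0.231573, running G = -5.994377

G = -5.9944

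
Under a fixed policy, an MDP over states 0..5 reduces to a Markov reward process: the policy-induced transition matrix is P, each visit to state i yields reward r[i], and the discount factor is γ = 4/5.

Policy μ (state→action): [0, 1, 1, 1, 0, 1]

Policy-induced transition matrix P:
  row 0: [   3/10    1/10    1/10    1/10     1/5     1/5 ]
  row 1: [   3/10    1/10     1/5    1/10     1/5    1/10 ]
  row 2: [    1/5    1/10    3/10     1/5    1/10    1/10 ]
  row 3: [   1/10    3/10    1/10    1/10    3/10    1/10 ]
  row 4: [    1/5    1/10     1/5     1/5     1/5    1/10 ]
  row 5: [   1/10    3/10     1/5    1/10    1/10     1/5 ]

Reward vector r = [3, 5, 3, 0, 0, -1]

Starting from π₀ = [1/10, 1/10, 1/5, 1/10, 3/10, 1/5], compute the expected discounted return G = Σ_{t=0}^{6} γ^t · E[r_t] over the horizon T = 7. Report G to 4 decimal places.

t=0: π = [0.1000, 0.1000, 0.2000, 0.1000, 0.3000, 0.2000], E[r] = 1.2000, γ^t·E[r] = 1.200000, running G = 1.200000
t=1: π = [0.1900, 0.1600, 0.2000, 0.1500, 0.1700, 0.1300], E[r] = 1.8400, γ^t·E[r] = 1.472000, running G = 2.672000
t=2: π = [0.2070, 0.1560, 0.1860, 0.1370, 0.1820, 0.1320], E[r] = 1.8270, γ^t·E[r] = 1.169280, running G = 3.841280
t=3: π = [0.2094, 0.1538, 0.1842, 0.1368, 0.1819, 0.1339], E[r] = 1.8159, γ^t·E[r] = 0.929741, running G = 4.771021
t=4: π = [0.2093, 0.1541, 0.1838, 0.1366, 0.1819, 0.1343], E[r] = 1.8155, γ^t·E[r] = 0.743637, running G = 5.514658
t=5: π = [0.2092, 0.1542, 0.1838, 0.1366, 0.1818, 0.1344], E[r] = 1.8157, γ^t·E[r] = 0.594968, running G = 6.109626
t=6: π = [0.2093, 0.1542, 0.1838, 0.1366, 0.1818, 0.1344], E[r] = 1.8157, γ^t·E[r] = 0.475978, running G = 6.585604

G = 6.5856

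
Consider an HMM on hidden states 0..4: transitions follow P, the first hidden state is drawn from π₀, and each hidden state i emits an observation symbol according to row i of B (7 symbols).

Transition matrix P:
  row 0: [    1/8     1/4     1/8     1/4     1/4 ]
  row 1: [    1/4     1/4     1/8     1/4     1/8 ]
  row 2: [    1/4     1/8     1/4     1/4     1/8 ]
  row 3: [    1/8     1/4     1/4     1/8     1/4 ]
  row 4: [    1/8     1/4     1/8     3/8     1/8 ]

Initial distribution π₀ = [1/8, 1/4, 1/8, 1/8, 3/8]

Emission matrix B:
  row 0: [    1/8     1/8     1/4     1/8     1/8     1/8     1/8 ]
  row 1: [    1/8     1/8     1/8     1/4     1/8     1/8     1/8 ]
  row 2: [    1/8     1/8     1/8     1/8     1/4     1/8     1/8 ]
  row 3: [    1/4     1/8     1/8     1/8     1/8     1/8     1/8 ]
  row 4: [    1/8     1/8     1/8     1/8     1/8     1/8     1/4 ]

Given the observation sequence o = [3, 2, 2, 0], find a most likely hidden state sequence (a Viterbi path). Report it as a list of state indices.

path = [1, 0, 4, 3]

t=0: δ = [1.562e-02, 6.250e-02, 1.562e-02, 1.562e-02, 4.688e-02]  (obs o_0=3)
t=1: δ = [3.906e-03, 1.953e-03, 9.766e-04, 2.197e-03, 9.766e-04]  ψ = [1, 1, 1, 4, 1]  (obs o_1=2)
t=2: δ = [1.221e-04, 1.221e-04, 6.866e-05, 1.221e-04, 1.221e-04]  ψ = [0, 0, 3, 0, 0]  (obs o_2=2)
t=3: δ = [3.815e-06, 3.815e-06, 3.815e-06, 1.144e-05, 3.815e-06]  ψ = [1, 0, 3, 4, 0]  (obs o_3=0)
backtrack: best end state = 3; path = [1, 0, 4, 3]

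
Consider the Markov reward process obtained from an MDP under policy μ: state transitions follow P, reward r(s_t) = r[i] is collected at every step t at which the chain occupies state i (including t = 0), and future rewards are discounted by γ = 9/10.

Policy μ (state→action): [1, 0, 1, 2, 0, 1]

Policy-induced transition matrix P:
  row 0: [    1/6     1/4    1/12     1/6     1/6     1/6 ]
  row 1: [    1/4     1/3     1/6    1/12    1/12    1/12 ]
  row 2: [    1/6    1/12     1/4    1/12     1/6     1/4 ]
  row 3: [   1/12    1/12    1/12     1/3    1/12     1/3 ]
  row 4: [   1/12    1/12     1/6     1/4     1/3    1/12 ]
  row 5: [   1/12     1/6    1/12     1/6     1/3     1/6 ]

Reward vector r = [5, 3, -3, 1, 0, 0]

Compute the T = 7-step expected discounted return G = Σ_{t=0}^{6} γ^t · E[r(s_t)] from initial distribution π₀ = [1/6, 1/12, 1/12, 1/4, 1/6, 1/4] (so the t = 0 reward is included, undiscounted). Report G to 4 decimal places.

G = 4.9488

t=0: π = [0.1667, 0.0833, 0.0833, 0.2500, 0.1667, 0.2500], E[r] = 1.0833, γ^t·E[r] = 1.083333, running G = 1.083333
t=1: π = [0.1181, 0.1528, 0.1181, 0.2083, 0.2083, 0.1944], E[r] = 0.9028, γ^t·E[r] = 0.812500, running G = 1.895833
t=2: π = [0.1285, 0.1574, 0.1331, 0.1962, 0.2037, 0.1811], E[r] = 0.9115, γ^t·E[r] = 0.738281, running G = 2.634115
t=3: π = [0.1314, 0.1592, 0.1356, 0.1921, 0.2013, 0.1804], E[r] = 0.9197, γ^t·E[r] = 0.670465, running G = 3.304579
t=4: π = [0.1321, 0.1601, 0.1360, 0.1909, 0.2010, 0.1799], E[r] = 0.9237, γ^t·E[r] = 0.606037, running G = 3.910616
t=5: π = [0.1324, 0.1604, 0.1361, 0.1906, 0.2009, 0.1797], E[r] = 0.9251, γ^t·E[r] = 0.546289, running G = 4.456905
t=6: π = [0.1324, 0.1605, 0.1361, 0.1905, 0.2009, 0.1797], E[r] = 0.9256, γ^t·E[r] = 0.491919, running G = 4.948824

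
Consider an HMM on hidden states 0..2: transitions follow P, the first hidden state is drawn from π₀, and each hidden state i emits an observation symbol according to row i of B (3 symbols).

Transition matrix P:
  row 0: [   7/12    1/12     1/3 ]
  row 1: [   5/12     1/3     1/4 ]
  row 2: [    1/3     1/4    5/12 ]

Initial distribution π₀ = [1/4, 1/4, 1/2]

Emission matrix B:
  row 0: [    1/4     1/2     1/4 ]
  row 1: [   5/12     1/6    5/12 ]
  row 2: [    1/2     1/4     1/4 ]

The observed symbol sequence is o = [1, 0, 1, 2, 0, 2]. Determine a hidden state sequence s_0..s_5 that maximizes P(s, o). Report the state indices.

t=0: δ = [1.250e-01, 4.167e-02, 1.250e-01]  (obs o_0=1)
t=1: δ = [1.823e-02, 1.302e-02, 2.604e-02]  ψ = [0, 2, 2]  (obs o_1=0)
t=2: δ = [5.317e-03, 1.085e-03, 2.713e-03]  ψ = [0, 2, 2]  (obs o_2=1)
t=3: δ = [7.754e-04, 2.826e-04, 4.431e-04]  ψ = [0, 2, 0]  (obs o_3=2)
t=4: δ = [1.131e-04, 4.615e-05, 1.292e-04]  ψ = [0, 2, 0]  (obs o_4=0)
t=5: δ = [1.649e-05, 1.346e-05, 1.346e-05]  ψ = [0, 2, 2]  (obs o_5=2)
backtrack: best end state = 0; path = [0, 0, 0, 0, 0, 0]

path = [0, 0, 0, 0, 0, 0]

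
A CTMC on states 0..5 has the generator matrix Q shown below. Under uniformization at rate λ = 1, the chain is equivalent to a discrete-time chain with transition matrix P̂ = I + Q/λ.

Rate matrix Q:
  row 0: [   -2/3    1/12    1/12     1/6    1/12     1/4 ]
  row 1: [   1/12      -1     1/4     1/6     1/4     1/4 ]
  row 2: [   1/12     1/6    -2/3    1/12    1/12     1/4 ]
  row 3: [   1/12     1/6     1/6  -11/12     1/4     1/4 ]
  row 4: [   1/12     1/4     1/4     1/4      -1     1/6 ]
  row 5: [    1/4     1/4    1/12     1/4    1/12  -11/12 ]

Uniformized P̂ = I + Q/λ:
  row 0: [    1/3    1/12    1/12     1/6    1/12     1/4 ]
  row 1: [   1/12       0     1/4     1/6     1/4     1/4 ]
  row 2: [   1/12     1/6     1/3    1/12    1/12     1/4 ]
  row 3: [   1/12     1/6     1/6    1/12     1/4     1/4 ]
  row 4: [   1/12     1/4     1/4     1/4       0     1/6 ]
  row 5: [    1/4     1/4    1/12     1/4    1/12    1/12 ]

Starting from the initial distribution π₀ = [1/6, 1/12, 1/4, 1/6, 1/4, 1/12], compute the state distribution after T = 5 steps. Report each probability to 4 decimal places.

π = [0.1567, 0.1554, 0.1920, 0.1646, 0.1261, 0.2052]

t=0: π = [0.1667, 0.0833, 0.2500, 0.1667, 0.2500, 0.0833]
t=1: π = [0.1389, 0.1667, 0.2153, 0.1597, 0.1042, 0.2153]
t=2: π = [0.1539, 0.1539, 0.1956, 0.1620, 0.1291, 0.2054]
t=3: π = [0.1561, 0.1561, 0.1929, 0.1647, 0.1252, 0.2050]
t=4: π = [0.1565, 0.1552, 0.1922, 0.1644, 0.1264, 0.2054]
t=5: π = [0.1567, 0.1554, 0.1920, 0.1646, 0.1261, 0.2052]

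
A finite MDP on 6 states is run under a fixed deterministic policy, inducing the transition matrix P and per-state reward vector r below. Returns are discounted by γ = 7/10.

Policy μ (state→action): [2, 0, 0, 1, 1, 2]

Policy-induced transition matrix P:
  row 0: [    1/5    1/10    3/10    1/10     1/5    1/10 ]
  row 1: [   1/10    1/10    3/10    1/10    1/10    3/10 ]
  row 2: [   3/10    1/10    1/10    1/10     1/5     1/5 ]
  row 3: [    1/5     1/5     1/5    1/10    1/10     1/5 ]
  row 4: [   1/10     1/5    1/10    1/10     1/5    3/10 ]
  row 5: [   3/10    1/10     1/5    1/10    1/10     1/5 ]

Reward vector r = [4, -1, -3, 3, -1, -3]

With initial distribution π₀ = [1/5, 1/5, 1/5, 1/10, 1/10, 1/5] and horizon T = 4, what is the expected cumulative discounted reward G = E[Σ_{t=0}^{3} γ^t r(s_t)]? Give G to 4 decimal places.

G = -0.9553

t=0: π = [0.2000, 0.2000, 0.2000, 0.1000, 0.1000, 0.2000], E[r] = -0.4000, γ^t·E[r] = -0.400000, running G = -0.400000
t=1: π = [0.2100, 0.1200, 0.2100, 0.1000, 0.1500, 0.2100], E[r] = -0.3900, γ^t·E[r] = -0.273000, running G = -0.673000
t=2: π = [0.2150, 0.1250, 0.1970, 0.1000, 0.1570, 0.2060], E[r] = -0.3310, γ^t·E[r] = -0.162190, running G = -0.835190
t=3: π = [0.2121, 0.1257, 0.1986, 0.1000, 0.1569, 0.2067], E[r] = -0.3501, γ^t·E[r] = -0.120084, running G = -0.955274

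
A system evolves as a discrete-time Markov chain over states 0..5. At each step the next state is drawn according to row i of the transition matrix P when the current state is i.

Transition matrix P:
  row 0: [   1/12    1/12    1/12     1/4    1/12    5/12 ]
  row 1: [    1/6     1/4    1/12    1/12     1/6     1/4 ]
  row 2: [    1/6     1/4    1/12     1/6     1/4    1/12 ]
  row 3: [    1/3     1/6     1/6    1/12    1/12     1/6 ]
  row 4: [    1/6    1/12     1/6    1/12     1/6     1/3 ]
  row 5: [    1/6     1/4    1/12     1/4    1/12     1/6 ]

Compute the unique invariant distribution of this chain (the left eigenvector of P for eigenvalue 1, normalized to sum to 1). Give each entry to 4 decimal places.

π = [0.1788, 0.1855, 0.1074, 0.1619, 0.1273, 0.2391]

Balance equations π_j = Σ_i π_i·P[i][j]:
  π_0 = 1/12·π_0 + 1/6·π_1 + 1/6·π_2 + 1/3·π_3 + 1/6·π_4 + 1/6·π_5
  π_1 = 1/12·π_0 + 1/4·π_1 + 1/4·π_2 + 1/6·π_3 + 1/12·π_4 + 1/4·π_5
  π_2 = 1/12·π_0 + 1/12·π_1 + 1/12·π_2 + 1/6·π_3 + 1/6·π_4 + 1/12·π_5
  π_3 = 1/4·π_0 + 1/12·π_1 + 1/6·π_2 + 1/12·π_3 + 1/12·π_4 + 1/4·π_5
  π_4 = 1/12·π_0 + 1/6·π_1 + 1/4·π_2 + 1/12·π_3 + 1/6·π_4 + 1/12·π_5
  normalize: π_0 + π_1 + π_2 + π_3 + π_4 + π_5 = 1
Solving the linear system gives exactly π = [2432/13605, 7571/40815, 877/8163, 2203/13605, 1732/13605, 9758/40815].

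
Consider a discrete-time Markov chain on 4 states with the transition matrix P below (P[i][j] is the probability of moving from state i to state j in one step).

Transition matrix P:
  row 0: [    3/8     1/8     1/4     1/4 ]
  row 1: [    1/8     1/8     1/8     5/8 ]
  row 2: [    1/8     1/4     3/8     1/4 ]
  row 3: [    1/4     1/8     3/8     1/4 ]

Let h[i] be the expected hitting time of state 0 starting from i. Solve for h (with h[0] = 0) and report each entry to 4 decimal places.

First-step conditioning: h[0] = 0; for i ≠ 0, h[i] = 1 + Σ_k P[i][k]·h[k].
  h[1] = 1 + 1/8·h[1] + 1/8·h[2] + 5/8·h[3]
  h[2] = 1 + 1/4·h[1] + 3/8·h[2] + 1/4·h[3]
  h[3] = 1 + 1/8·h[1] + 3/8·h[2] + 1/4·h[3]
Solving the 3×3 linear system over states ≠ 0 gives exactly h = [0, 64/11, 200/33, 16/3] (h[0] = 0 is the target).

h = [0.0000, 5.8182, 6.0606, 5.3333]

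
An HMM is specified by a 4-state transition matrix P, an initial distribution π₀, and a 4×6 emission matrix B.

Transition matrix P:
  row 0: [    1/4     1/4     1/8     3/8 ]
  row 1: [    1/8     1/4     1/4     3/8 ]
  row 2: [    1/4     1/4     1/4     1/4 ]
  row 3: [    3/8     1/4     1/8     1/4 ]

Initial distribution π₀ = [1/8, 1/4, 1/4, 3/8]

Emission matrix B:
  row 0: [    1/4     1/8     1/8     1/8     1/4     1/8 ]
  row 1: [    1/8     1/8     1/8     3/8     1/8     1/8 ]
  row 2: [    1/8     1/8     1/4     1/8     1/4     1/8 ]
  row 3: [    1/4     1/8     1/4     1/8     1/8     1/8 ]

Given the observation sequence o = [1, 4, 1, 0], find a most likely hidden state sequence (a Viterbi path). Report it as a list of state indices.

path = [3, 0, 3, 0]

t=0: δ = [1.562e-02, 3.125e-02, 3.125e-02, 4.688e-02]  (obs o_0=1)
t=1: δ = [4.395e-03, 1.465e-03, 1.953e-03, 1.465e-03]  ψ = [3, 3, 1, 1]  (obs o_1=4)
t=2: δ = [1.373e-04, 1.373e-04, 6.866e-05, 2.060e-04]  ψ = [0, 0, 0, 0]  (obs o_2=1)
t=3: δ = [1.931e-05, 6.437e-06, 4.292e-06, 1.287e-05]  ψ = [3, 3, 1, 0]  (obs o_3=0)
backtrack: best end state = 0; path = [3, 0, 3, 0]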